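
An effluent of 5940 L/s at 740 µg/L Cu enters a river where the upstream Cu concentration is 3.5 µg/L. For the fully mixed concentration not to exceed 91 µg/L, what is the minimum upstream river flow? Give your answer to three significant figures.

Set C_mix = 91: (Q·3.500 + 5940·740.0) / (Q + 5940) = 91
→ Q = 5940·(740.0 − 91)/(91 − 3.500) = 44060 L/s.

44100 L/s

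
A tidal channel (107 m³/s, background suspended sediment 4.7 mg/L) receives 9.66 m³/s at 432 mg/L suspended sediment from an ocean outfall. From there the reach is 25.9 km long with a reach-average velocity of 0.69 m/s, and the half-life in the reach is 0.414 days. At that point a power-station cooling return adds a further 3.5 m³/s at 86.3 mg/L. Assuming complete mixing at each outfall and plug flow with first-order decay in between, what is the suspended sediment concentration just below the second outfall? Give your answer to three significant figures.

21.3 mg/L

Conservation of mass: C = (107.0·4.700 + 9.660·432.0) / 116.7 = 4676/116.7 = 40.08 mg/L; combined flow 116.7 m³/s.
Travel time t = 25.9·1000 / 0.69 = 37540 s = 10.43 h.
Half-life 0.414 d → k = ln 2 / 0.414 = 1.674 d⁻¹.
Applying C = C₀e^(−kt): 40.08 × 0.4832 = 19.37 mg/L.
Second outfall: C = (116.7·19.37 + 3.500·86.30)/120.2 = 21.32 mg/L.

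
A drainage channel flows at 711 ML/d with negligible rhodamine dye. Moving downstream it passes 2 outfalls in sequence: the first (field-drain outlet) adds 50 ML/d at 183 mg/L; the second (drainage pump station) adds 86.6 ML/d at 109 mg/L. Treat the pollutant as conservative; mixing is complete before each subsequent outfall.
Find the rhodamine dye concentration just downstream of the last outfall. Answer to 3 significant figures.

21.9 mg/L

After outfall 1: Q = 711.0 + 50.00 = 761.0 ML/d; C = (711.0·0 + 50.00·183.0)/761.0 = 12.02 mg/L.
After outfall 2: Q = 761.0 + 86.60 = 847.6 ML/d; C = (761.0·12.02 + 86.60·109.0)/847.6 = 21.93 mg/L.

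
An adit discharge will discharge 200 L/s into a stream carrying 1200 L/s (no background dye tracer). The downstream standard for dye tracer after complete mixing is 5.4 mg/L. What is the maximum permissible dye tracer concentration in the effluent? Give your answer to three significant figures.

At the limit, (Qr·Cr + Qe·Cₑ)/(Qr + Qe) = 5.4:
Cₑ = (1400·5.4 − 1200·0) / 200.0 = 37.80 mg/L.

37.8 mg/L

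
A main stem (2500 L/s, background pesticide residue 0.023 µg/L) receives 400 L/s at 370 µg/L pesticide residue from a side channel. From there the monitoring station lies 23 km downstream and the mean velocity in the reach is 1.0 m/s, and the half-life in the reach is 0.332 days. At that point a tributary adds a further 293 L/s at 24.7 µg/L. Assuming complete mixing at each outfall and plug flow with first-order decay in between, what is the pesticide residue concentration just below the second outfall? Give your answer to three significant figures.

28.9 µg/L

Flow-weighted average: C = (2500·0.02300 + 400.0·370.0) / 2900 = 148100/2900 = 51.05 µg/L; combined flow 2900 L/s.
Travel time t = 23·1000 / 1.0 = 23000 s = 6.389 h.
Half-life 0.332 d → k = ln 2 / 0.332 = 2.088 d⁻¹.
Applying C = C₀e^(−kt): 51.05 × 0.5736 = 29.29 µg/L.
Second outfall: C = (2900·29.29 + 293.0·24.70)/3193 = 28.87 µg/L.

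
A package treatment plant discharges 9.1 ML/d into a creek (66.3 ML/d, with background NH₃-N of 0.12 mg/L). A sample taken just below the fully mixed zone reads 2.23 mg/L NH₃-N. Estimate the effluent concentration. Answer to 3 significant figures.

17.6 mg/L

Mass balance: 66.30·0.1200 + 9.100·Cₑ = 75.40·2.230
→ Cₑ = (75.40·2.230 − 66.30·0.1200) / 9.100 = 17.60 mg/L.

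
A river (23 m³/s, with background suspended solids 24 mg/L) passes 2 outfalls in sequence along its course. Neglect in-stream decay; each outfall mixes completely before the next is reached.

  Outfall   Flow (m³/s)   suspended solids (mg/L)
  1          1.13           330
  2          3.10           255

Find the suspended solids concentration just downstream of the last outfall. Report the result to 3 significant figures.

63.0 mg/L

Below outfall 1: Q → 24.13 m³/s, C = (23.00·24.00 + 1.130·330.0)/24.13 = 38.33 mg/L.
Below outfall 2: Q → 27.23 m³/s, C = (24.13·38.33 + 3.100·255.0)/27.23 = 63.00 mg/L.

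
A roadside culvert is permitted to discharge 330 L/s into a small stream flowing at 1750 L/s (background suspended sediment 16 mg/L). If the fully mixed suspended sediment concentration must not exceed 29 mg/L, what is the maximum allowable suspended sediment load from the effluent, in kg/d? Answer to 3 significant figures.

Mass balance at the limit: 1750·16.00 + 330.0·Cₑ = 2080·29 → Cₑ = 97.94 mg/L.
330.0 L/s = 0.3300 m³/s. Load = 0.3300 m³/s × 97.94 g/m³ × 86 400 s/d = 2792 kg/d.

2790 kg/d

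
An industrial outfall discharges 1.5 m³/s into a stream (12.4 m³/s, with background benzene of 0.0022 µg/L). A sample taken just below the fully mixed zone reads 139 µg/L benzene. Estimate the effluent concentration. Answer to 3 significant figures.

Mass balance: 12.40·0.002200 + 1.500·Cₑ = 13.90·139.0
→ Cₑ = (13.90·139.0 − 12.40·0.002200) / 1.500 = 1288 µg/L.

1290 µg/L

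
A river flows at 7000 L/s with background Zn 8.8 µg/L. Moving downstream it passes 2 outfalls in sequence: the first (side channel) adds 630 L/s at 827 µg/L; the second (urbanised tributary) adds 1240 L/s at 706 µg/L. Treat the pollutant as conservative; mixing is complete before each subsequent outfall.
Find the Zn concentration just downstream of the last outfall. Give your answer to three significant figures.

Outfall 1: combined Q = 7630 L/s; C = (7000·8.800 + 630.0·827.0)/7630 = 76.36 µg/L.
Outfall 2: combined Q = 8870 L/s; C = (7630·76.36 + 1240·706.0)/8870 = 164.4 µg/L.

164 µg/L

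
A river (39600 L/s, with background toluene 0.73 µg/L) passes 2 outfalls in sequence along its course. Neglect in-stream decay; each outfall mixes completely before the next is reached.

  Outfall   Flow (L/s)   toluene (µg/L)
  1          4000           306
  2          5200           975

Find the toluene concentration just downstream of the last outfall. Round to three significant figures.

130 µg/L

Outfall 1: combined Q = 43600 L/s; C = (39600·0.7300 + 4000·306.0)/43600 = 28.74 µg/L.
Outfall 2: combined Q = 48800 L/s; C = (43600·28.74 + 5200·975.0)/48800 = 129.6 µg/L.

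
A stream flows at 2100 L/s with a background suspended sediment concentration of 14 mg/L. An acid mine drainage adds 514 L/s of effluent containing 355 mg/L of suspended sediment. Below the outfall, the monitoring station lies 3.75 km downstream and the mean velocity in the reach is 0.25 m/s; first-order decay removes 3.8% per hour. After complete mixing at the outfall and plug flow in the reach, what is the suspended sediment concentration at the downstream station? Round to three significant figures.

Mixed concentration C = ΣQC/ΣQ = (2100·14.00 + 514.0·355.0) / 2614 = 211900/2614 = 81.05 mg/L.
Travel time t = 3.75·1000 / 0.25 = 15000 s = 4.167 h.
3.8%/h lost → k = −ln(1 − 0.038) = 0.03874 h⁻¹.
Applying C = C₀e^(−kt): 81.05 × 0.8509 = 68.97 mg/L.

69.0 mg/L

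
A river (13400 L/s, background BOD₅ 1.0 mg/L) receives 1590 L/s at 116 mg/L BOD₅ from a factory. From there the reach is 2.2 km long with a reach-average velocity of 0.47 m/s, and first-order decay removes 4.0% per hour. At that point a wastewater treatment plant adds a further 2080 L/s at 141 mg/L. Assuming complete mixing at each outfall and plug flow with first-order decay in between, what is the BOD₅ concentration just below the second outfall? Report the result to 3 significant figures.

28.2 mg/L

Flow-weighted average: C = (13400·1.000 + 1590·116.0) / 14990 = 197800/14990 = 13.20 mg/L; combined flow 14990 L/s.
Travel time t = 2.2·1000 / 0.47 = 4681 s = 1.300 h.
4.0%/h lost → k = −ln(1 − 0.04) = 0.04082 h⁻¹.
After decay, C = 13.20 × e^(−kt) = 13.20 × 0.9483 = 12.52 mg/L.
Second outfall: C = (14990·12.52 + 2080·141.0)/17070 = 28.17 mg/L.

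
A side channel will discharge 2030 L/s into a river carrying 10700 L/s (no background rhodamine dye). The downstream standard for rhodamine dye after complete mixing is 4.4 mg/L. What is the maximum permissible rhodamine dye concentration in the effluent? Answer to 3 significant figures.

27.6 mg/L

At the limit, (Qr·Cr + Qe·Cₑ)/(Qr + Qe) = 4.4:
Cₑ = (12730·4.4 − 10700·0) / 2030 = 27.59 mg/L.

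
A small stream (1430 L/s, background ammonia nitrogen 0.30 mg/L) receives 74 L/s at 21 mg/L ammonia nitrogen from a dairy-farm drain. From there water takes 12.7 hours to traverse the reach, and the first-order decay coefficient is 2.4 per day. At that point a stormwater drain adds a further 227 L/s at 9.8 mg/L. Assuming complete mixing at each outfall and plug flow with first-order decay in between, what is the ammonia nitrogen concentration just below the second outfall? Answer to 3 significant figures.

Mass balance: C = (1430·0.3000 + 74.00·21.00) / 1504 = 1983/1504 = 1.318 mg/L; combined flow 1504 L/s.
After decay, C = 1.318 × e^(−kt) = 1.318 × 0.2808 = 0.3703 mg/L.
Second outfall: C = (1504·0.3703 + 227.0·9.800)/1731 = 1.607 mg/L.

1.61 mg/L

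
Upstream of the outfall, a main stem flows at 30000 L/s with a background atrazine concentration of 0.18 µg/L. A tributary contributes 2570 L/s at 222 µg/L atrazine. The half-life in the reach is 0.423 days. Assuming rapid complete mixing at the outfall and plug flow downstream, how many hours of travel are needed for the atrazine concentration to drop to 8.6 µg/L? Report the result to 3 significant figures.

10.6 h

Conservation of mass: C = (30000·0.1800 + 2570·222.0) / 32570 = 575900/32570 = 17.68 µg/L.
Half-life 0.423 d → k = ln 2 / 0.423 = 1.639 d⁻¹.
17.68·exp(−k·t) = 8.6 → t = ln(17.68/8.6)/k = 38010 s = 10.56 h.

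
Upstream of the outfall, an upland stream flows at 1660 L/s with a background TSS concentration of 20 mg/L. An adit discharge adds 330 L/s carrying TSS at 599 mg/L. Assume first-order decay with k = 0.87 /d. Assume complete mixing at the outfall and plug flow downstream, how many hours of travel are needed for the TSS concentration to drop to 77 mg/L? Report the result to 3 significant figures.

After mixing, C = (1660·20.00 + 330.0·599.0) / 1990 = 230900/1990 = 116.0 mg/L.
116.0·exp(−k·t) = 77 → t = ln(116.0/77)/k = 40710 s = 11.31 h.

11.3 h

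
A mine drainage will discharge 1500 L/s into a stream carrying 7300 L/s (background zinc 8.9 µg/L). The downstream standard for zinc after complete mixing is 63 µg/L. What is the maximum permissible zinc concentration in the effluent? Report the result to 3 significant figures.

At the limit, (Qr·Cr + Qe·Cₑ)/(Qr + Qe) = 63:
Cₑ = (8800·63 − 7300·8.900) / 1500 = 326.3 µg/L.

326 µg/L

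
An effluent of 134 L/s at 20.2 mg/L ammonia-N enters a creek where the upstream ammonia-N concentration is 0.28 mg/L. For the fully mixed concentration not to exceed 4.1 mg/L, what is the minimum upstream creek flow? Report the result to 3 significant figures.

Set C_mix = 4.1: (Q·0.2800 + 134.0·20.20) / (Q + 134.0) = 4.1
→ Q = 134.0·(20.20 − 4.1)/(4.1 − 0.2800) = 564.8 L/s.

565 L/s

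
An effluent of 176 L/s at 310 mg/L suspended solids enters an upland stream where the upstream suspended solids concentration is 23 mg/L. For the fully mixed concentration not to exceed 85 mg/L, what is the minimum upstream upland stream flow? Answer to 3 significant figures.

Set C_mix = 85: (Q·23.00 + 176.0·310.0) / (Q + 176.0) = 85
→ Q = 176.0·(310.0 − 85)/(85 − 23.00) = 638.7 L/s.

639 L/s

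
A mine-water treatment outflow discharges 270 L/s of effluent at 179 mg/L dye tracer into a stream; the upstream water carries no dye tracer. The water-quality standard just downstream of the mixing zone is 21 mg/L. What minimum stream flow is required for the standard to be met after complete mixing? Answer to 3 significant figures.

Set C_mix = 21: (Q·0 + 270.0·179.0) / (Q + 270.0) = 21
→ Q = 270.0·(179.0 − 21)/(21 − 0) = 2031 L/s.

2030 L/s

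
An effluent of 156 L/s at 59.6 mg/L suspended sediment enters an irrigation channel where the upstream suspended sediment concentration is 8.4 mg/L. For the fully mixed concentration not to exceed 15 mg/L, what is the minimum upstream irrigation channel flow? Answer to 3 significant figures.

1050 L/s

Set C_mix = 15: (Q·8.400 + 156.0·59.60) / (Q + 156.0) = 15
→ Q = 156.0·(59.60 − 15)/(15 − 8.400) = 1054 L/s.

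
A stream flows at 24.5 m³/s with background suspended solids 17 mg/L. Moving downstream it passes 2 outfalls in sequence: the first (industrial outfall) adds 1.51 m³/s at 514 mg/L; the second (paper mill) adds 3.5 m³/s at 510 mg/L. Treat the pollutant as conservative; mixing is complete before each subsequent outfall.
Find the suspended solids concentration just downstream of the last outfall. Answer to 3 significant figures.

101 mg/L

Outfall 1: combined Q = 26.01 m³/s; C = (24.50·17.00 + 1.510·514.0)/26.01 = 45.85 mg/L.
Outfall 2: combined Q = 29.51 m³/s; C = (26.01·45.85 + 3.500·510.0)/29.51 = 100.9 mg/L.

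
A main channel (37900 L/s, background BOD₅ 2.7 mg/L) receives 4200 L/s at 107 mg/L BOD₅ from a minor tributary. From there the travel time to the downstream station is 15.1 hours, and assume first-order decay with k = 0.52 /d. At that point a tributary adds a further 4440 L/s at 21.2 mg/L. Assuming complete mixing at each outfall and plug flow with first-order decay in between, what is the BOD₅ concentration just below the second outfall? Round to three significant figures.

Mass balance: C = (37900·2.700 + 4200·107.0) / 42100 = 551700/42100 = 13.11 mg/L; combined flow 42100 L/s.
After decay, C = 13.11 × e^(−kt) = 13.11 × 0.7210 = 9.448 mg/L.
At the second outfall, C = (42100·9.448 + 4440·21.20) / (42100 + 4440) = 10.57 mg/L.

10.6 mg/L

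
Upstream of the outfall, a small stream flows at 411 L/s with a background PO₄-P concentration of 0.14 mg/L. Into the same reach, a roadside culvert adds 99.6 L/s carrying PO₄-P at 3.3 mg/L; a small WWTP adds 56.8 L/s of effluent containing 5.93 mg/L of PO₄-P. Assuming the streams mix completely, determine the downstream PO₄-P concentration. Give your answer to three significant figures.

Mass balance: C = (411.0·0.1400 + 99.60·3.300 + 56.80·5.930) / 567.4 = 723.0/567.4 = 1.274 mg/L.

1.27 mg/L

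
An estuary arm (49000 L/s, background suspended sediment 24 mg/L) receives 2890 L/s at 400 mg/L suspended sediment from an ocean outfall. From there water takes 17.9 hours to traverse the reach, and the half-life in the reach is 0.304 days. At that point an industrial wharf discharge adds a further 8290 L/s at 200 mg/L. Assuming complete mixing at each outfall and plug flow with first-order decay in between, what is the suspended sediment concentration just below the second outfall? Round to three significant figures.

34.6 mg/L

Flow-weighted average: C = (49000·24.00 + 2890·400.0) / 51890 = 2332000/51890 = 44.94 mg/L; combined flow 51890 L/s.
Half-life 0.304 d → k = ln 2 / 0.304 = 2.280 d⁻¹.
Decay over the reach: 44.94·exp(−kt) = 44.94·0.1826 = 8.205 mg/L.
Second outfall: C = (51890·8.205 + 8290·200.0)/60180 = 34.63 mg/L.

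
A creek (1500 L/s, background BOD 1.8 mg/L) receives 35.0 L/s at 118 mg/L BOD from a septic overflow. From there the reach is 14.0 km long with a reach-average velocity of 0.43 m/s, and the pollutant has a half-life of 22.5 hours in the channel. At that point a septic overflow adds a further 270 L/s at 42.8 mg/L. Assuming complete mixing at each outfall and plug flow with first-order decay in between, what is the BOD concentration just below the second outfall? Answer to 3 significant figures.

Mixed concentration C = ΣQC/ΣQ = (1500·1.800 + 35.00·118.0) / 1535 = 6830/1535 = 4.450 mg/L; combined flow 1535 L/s.
Travel time t = 14.0·1000 / 0.43 = 32560 s = 9.044 h.
Half-life 22.5 h → k = ln 2 / 22.5 = 0.03081 h⁻¹ = 0.7394 d⁻¹.
First-order decay: C = 4.450·exp(−k·t) = 4.450·0.7568 = 3.368 mg/L.
Second outfall: C = (1535·3.368 + 270.0·42.80)/1805 = 9.266 mg/L.

9.27 mg/L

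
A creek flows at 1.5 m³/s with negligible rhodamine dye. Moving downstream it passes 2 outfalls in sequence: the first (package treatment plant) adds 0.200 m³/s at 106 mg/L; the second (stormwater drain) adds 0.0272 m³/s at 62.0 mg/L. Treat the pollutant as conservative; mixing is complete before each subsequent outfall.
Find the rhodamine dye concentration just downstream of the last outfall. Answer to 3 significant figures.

13.3 mg/L

Outfall 1: combined Q = 1.700 m³/s; C = (1.500·0 + 0.2000·106.0)/1.700 = 12.47 mg/L.
Outfall 2: combined Q = 1.727 m³/s; C = (1.700·12.47 + 0.02720·62.00)/1.727 = 13.25 mg/L.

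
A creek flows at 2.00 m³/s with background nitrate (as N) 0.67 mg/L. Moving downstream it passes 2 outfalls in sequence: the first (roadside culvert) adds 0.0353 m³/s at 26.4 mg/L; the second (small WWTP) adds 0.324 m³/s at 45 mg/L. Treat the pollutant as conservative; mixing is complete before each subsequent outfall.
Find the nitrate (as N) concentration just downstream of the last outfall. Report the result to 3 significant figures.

Below outfall 1: Q → 2.035 m³/s, C = (2.000·0.6700 + 0.03530·26.40)/2.035 = 1.116 mg/L.
Below outfall 2: Q → 2.359 m³/s, C = (2.035·1.116 + 0.3240·45.00)/2.359 = 7.143 mg/L.

7.14 mg/L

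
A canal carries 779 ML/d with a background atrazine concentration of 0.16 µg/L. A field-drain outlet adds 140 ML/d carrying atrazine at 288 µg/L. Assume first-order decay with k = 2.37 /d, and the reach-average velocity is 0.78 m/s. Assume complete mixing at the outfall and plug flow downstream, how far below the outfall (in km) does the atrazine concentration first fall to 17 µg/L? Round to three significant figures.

27.0 km

Mass balance: C = (779.0·0.1600 + 140.0·288.0) / 919.0 = 40440/919.0 = 44.01 µg/L.
Set 44.01·exp(−k·t) = 17 → t = ln(44.01/17)/k = 34680 s = 9.632 h.
Distance = v·t = 0.78·34680 = 27050 m = 27.05 km.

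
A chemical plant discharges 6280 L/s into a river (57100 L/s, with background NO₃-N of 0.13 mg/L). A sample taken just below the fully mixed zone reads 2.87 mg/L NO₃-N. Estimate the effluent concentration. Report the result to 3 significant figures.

Mass balance: 57100·0.1300 + 6280·Cₑ = 63380·2.870
→ Cₑ = (63380·2.870 − 57100·0.1300) / 6280 = 27.78 mg/L.

27.8 mg/L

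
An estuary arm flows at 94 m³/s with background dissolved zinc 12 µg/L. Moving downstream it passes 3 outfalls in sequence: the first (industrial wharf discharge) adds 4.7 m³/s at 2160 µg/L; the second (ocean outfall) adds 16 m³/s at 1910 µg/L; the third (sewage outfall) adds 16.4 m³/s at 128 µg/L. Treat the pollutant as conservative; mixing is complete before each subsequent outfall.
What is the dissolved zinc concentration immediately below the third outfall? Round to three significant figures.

335 µg/L

Outfall 1: combined Q = 98.70 m³/s; C = (94.00·12.00 + 4.700·2160)/98.70 = 114.3 µg/L.
Outfall 2: combined Q = 114.7 m³/s; C = (98.70·114.3 + 16.00·1910)/114.7 = 364.8 µg/L.
Outfall 3: combined Q = 131.1 m³/s; C = (114.7·364.8 + 16.40·128.0)/131.1 = 335.2 µg/L.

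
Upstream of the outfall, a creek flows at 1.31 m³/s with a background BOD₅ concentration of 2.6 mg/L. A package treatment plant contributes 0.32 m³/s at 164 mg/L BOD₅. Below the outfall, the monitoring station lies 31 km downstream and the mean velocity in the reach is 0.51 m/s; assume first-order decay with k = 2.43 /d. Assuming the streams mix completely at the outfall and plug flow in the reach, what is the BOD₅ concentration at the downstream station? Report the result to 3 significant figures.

6.20 mg/L

Flow-weighted average: C = (1.310·2.600 + 0.3200·164.0) / 1.630 = 55.89/1.630 = 34.29 mg/L.
Travel time t = 31·1000 / 0.51 = 60780 s = 16.88 h.
After decay, C = 34.29 × e^(−kt) = 34.29 × 0.1809 = 6.204 mg/L.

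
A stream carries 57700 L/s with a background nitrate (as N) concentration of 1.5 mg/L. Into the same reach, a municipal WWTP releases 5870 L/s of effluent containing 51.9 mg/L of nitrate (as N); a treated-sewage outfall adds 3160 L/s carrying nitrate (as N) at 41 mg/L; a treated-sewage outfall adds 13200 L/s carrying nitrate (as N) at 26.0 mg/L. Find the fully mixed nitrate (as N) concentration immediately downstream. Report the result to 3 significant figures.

Conservation of mass: C = (57700·1.500 + 5870·51.90 + 3160·41.00 + 13200·26.00) / 79930 = 864000/79930 = 10.81 mg/L.

10.8 mg/L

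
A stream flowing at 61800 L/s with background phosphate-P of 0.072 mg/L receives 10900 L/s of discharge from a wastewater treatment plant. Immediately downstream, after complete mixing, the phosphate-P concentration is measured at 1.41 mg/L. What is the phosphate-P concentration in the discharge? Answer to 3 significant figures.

Mass balance: 61800·0.07200 + 10900·Cₑ = 72700·1.410
→ Cₑ = (72700·1.410 − 61800·0.07200) / 10900 = 8.996 mg/L.

9.00 mg/L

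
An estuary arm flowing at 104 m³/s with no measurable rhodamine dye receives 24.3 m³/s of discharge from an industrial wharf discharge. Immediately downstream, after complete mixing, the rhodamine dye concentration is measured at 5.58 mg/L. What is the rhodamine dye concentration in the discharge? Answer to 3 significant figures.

Mass balance: 104.0·0 + 24.30·Cₑ = 128.3·5.580
→ Cₑ = (128.3·5.580 − 104.0·0) / 24.30 = 29.46 mg/L.

29.5 mg/L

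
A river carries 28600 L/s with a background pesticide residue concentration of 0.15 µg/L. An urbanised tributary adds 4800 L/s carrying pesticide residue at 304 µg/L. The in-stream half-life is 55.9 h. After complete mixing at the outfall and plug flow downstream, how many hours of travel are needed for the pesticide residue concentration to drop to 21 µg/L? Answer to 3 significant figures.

After mixing, C = (28600·0.1500 + 4800·304.0) / 33400 = 1463000/33400 = 43.82 µg/L.
Half-life 55.9 h → k = ln 2 / 55.9 = 0.01240 h⁻¹ = 0.2976 d⁻¹.
43.82·exp(−k·t) = 21 → t = ln(43.82/21)/k = 213500 s = 59.32 h.

59.3 h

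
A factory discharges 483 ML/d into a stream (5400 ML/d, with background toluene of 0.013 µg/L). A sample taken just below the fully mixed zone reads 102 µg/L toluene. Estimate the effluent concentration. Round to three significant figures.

1240 µg/L

Mass balance: 5400·0.01300 + 483.0·Cₑ = 5883·102.0
→ Cₑ = (5883·102.0 − 5400·0.01300) / 483.0 = 1242 µg/L.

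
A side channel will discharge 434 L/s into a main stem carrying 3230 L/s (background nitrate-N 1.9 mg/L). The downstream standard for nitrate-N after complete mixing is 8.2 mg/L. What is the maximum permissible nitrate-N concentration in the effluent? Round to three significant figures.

At the limit, (Qr·Cr + Qe·Cₑ)/(Qr + Qe) = 8.2:
Cₑ = (3664·8.2 − 3230·1.900) / 434.0 = 55.09 mg/L.

55.1 mg/L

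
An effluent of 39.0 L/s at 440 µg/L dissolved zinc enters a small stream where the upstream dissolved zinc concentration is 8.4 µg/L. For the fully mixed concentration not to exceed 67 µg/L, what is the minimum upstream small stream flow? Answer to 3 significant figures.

248 L/s

Set C_mix = 67: (Q·8.400 + 39.00·440.0) / (Q + 39.00) = 67
→ Q = 39.00·(440.0 − 67)/(67 − 8.400) = 248.2 L/s.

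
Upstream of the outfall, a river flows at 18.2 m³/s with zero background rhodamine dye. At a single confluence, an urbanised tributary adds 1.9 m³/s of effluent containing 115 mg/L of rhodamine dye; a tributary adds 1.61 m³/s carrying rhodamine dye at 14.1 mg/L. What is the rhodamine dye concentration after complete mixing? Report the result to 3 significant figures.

Mass balance: C = (18.20·0 + 1.900·115.0 + 1.610·14.10) / 21.71 = 241.2/21.71 = 11.11 mg/L.

11.1 mg/L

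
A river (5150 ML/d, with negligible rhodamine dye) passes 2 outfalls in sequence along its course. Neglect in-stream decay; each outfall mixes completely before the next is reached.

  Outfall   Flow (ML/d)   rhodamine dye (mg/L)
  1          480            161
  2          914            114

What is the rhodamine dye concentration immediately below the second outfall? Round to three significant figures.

After outfall 1: Q = 5150 + 480.0 = 5630 ML/d; C = (5150·0 + 480.0·161.0)/5630 = 13.73 mg/L.
After outfall 2: Q = 5630 + 914.0 = 6544 ML/d; C = (5630·13.73 + 914.0·114.0)/6544 = 27.73 mg/L.

27.7 mg/L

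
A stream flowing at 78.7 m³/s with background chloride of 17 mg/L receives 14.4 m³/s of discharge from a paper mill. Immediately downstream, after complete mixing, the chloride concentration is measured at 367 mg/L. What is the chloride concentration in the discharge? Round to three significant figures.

Mass balance: 78.70·17.00 + 14.40·Cₑ = 93.10·367.0
→ Cₑ = (93.10·367.0 − 78.70·17.00) / 14.40 = 2280 mg/L.

2280 mg/L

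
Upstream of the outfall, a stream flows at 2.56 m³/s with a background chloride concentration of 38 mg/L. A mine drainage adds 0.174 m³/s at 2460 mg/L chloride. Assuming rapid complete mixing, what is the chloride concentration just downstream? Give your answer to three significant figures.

Conservation of mass: C = (2.560·38.00 + 0.1740·2460) / 2.734 = 525.3/2.734 = 192.1 mg/L.

192 mg/L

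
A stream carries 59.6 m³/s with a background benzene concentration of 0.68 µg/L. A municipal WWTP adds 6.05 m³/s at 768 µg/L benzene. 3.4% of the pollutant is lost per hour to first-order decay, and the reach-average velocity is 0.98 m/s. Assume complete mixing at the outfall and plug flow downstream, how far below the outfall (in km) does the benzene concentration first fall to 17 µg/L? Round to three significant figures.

146 km

Mixed concentration C = ΣQC/ΣQ = (59.60·0.6800 + 6.050·768.0) / 65.65 = 4687/65.65 = 71.39 µg/L.
3.4%/h lost → k = −ln(1 − 0.034) = 0.03459 h⁻¹.
Set 71.39·exp(−k·t) = 17 → t = ln(71.39/17)/k = 149300 s = 41.48 h.
Distance = v·t = 0.98·149300 = 146400 m = 146.4 km.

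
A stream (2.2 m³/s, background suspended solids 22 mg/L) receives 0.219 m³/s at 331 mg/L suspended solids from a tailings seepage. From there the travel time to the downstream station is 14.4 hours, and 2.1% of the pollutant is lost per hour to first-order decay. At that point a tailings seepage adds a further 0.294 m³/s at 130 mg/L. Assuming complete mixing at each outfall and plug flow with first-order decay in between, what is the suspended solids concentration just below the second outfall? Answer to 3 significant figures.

46.9 mg/L

Flow-weighted average: C = (2.200·22.00 + 0.2190·331.0) / 2.419 = 120.9/2.419 = 49.97 mg/L; combined flow 2.419 m³/s.
2.1%/h lost → k = −ln(1 − 0.021) = 0.02122 h⁻¹.
After decay, C = 49.97 × e^(−kt) = 49.97 × 0.7367 = 36.81 mg/L.
At the second outfall, C = (2.419·36.81 + 0.2940·130.0) / (2.419 + 0.2940) = 46.91 mg/L.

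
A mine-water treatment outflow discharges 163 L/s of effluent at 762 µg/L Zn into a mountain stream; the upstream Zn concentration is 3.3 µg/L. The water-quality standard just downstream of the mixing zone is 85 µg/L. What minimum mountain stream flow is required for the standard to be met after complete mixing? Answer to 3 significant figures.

Set C_mix = 85: (Q·3.300 + 163.0·762.0) / (Q + 163.0) = 85
→ Q = 163.0·(762.0 − 85)/(85 − 3.300) = 1351 L/s.

1350 L/s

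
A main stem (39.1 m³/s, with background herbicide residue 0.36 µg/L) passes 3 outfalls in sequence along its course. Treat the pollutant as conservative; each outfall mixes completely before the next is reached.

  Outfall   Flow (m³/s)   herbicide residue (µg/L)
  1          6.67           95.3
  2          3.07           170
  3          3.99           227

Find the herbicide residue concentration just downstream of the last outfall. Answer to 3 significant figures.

After outfall 1: Q = 39.10 + 6.670 = 45.77 m³/s; C = (39.10·0.3600 + 6.670·95.30)/45.77 = 14.20 µg/L.
After outfall 2: Q = 45.77 + 3.070 = 48.84 m³/s; C = (45.77·14.20 + 3.070·170.0)/48.84 = 23.99 µg/L.
After outfall 3: Q = 48.84 + 3.990 = 52.83 m³/s; C = (48.84·23.99 + 3.990·227.0)/52.83 = 39.32 µg/L.

39.3 µg/L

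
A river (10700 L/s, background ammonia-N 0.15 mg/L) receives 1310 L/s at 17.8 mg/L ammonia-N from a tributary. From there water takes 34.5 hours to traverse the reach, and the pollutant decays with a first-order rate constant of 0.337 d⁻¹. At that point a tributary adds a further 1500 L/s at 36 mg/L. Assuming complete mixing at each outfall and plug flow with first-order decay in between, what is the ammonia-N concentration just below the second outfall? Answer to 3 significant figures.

5.13 mg/L

After mixing, C = (10700·0.1500 + 1310·17.80) / 12010 = 24920/12010 = 2.075 mg/L; combined flow 12010 L/s.
Decay over the reach: 2.075·exp(−kt) = 2.075·0.6160 = 1.278 mg/L.
Second outfall: C = (12010·1.278 + 1500·36.00)/13510 = 5.134 mg/L.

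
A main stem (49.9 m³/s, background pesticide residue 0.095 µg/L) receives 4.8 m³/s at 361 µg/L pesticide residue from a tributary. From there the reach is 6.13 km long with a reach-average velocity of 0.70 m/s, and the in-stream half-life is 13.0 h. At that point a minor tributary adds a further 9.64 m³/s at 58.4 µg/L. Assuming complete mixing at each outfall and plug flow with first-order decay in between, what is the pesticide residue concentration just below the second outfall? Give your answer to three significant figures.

Mass balance: C = (49.90·0.09500 + 4.800·361.0) / 54.70 = 1738/54.70 = 31.76 µg/L; combined flow 54.70 m³/s.
Travel time t = 6.13·1000 / 0.70 = 8757 s = 2.433 h.
Half-life 13.0 h → k = ln 2 / 13.0 = 0.05332 h⁻¹ = 1.280 d⁻¹.
First-order decay: C = 31.76·exp(−k·t) = 31.76·0.8784 = 27.90 µg/L.
At the second outfall, C = (54.70·27.90 + 9.640·58.40) / (54.70 + 9.640) = 32.47 µg/L.

32.5 µg/L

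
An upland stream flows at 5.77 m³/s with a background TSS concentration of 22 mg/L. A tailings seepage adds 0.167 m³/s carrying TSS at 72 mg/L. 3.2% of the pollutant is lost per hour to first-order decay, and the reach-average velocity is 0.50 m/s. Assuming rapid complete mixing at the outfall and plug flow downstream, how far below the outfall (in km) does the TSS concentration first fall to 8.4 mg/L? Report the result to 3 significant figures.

56.7 km

Mass balance: C = (5.770·22.00 + 0.1670·72.00) / 5.937 = 139.0/5.937 = 23.41 mg/L.
3.2%/h lost → k = −ln(1 − 0.032) = 0.03252 h⁻¹.
Set 23.41·exp(−k·t) = 8.4 → t = ln(23.41/8.4)/k = 113400 s = 31.51 h.
Distance = v·t = 0.50·113400 = 56720 m = 56.72 km.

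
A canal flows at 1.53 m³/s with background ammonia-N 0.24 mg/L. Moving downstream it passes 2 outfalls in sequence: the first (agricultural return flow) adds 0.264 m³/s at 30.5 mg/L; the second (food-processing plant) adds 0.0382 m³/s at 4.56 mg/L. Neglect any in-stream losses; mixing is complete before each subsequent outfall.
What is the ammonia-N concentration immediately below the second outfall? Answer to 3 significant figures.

4.69 mg/L

Outfall 1: combined Q = 1.794 m³/s; C = (1.530·0.2400 + 0.2640·30.50)/1.794 = 4.693 mg/L.
Outfall 2: combined Q = 1.832 m³/s; C = (1.794·4.693 + 0.03820·4.560)/1.832 = 4.690 mg/L.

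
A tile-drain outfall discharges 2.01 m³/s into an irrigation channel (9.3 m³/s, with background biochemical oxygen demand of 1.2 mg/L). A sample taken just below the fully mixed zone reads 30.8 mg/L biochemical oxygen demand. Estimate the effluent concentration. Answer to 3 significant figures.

168 mg/L

Mass balance: 9.300·1.200 + 2.010·Cₑ = 11.31·30.80
→ Cₑ = (11.31·30.80 − 9.300·1.200) / 2.010 = 167.8 mg/L.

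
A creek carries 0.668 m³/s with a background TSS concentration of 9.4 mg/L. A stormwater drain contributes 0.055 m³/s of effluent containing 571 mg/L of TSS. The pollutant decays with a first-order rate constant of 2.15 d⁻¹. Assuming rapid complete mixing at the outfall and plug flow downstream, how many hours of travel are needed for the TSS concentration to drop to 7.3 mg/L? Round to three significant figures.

Flow-weighted average: C = (0.6680·9.400 + 0.05500·571.0) / 0.7230 = 37.68/0.7230 = 52.12 mg/L.
52.12·exp(−k·t) = 7.3 → t = ln(52.12/7.3)/k = 78990 s = 21.94 h.

21.9 h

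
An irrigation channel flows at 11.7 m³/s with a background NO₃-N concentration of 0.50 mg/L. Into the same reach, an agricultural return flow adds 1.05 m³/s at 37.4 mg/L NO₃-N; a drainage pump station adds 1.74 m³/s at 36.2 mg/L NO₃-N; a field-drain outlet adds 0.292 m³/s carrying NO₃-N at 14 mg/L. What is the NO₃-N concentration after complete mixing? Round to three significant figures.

7.59 mg/L

Flow-weighted average: C = (11.70·0.5000 + 1.050·37.40 + 1.740·36.20 + 0.2920·14.00) / 14.78 = 112.2/14.78 = 7.590 mg/L.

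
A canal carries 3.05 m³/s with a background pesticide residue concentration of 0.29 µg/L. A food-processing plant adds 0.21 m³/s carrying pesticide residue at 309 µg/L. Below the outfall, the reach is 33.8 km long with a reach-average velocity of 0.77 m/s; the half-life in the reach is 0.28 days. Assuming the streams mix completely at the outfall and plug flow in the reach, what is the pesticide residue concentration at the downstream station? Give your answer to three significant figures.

5.74 µg/L

Conservation of mass: C = (3.050·0.2900 + 0.2100·309.0) / 3.260 = 65.77/3.260 = 20.18 µg/L.
Travel time t = 33.8·1000 / 0.77 = 43900 s = 12.19 h.
Half-life 0.28 d → k = ln 2 / 0.28 = 2.476 d⁻¹.
Applying C = C₀e^(−kt): 20.18 × 0.2843 = 5.736 µg/L.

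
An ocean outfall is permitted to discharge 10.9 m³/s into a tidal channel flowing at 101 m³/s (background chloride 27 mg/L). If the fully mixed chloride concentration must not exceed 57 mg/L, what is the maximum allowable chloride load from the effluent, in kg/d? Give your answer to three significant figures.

Mass balance at the limit: 101.0·27.00 + 10.90·Cₑ = 111.9·57 → Cₑ = 335.0 mg/L.
Load = 10.90 m³/s × 335.0 g/m³ × 86 400 s/d = 315500 kg/d.

315000 kg/d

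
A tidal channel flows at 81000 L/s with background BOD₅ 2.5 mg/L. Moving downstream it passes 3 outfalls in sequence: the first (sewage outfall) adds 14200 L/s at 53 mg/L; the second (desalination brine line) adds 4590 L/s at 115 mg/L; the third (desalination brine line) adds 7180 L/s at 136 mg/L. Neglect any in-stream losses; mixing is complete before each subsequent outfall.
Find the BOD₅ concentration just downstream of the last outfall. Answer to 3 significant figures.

After outfall 1: Q = 81000 + 14200 = 95200 L/s; C = (81000·2.500 + 14200·53.00)/95200 = 10.03 mg/L.
After outfall 2: Q = 95200 + 4590 = 99790 L/s; C = (95200·10.03 + 4590·115.0)/99790 = 14.86 mg/L.
After outfall 3: Q = 99790 + 7180 = 107000 L/s; C = (99790·14.86 + 7180·136.0)/107000 = 22.99 mg/L.

23.0 mg/L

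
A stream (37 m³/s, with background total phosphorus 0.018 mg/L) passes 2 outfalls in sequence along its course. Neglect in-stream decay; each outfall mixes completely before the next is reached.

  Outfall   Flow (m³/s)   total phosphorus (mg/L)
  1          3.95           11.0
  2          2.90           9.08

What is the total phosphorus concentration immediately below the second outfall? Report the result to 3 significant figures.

After outfall 1: Q = 37.00 + 3.950 = 40.95 m³/s; C = (37.00·0.01800 + 3.950·11.00)/40.95 = 1.077 mg/L.
After outfall 2: Q = 40.95 + 2.900 = 43.85 m³/s; C = (40.95·1.077 + 2.900·9.080)/43.85 = 1.607 mg/L.

1.61 mg/L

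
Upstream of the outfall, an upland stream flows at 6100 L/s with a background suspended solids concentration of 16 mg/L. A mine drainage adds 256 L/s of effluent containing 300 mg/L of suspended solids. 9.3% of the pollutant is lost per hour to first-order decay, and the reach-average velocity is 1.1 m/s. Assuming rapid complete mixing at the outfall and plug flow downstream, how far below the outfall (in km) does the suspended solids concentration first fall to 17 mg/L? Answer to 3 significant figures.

19.4 km

Mass balance: C = (6100·16.00 + 256.0·300.0) / 6356 = 174400/6356 = 27.44 mg/L.
9.3%/h lost → k = −ln(1 − 0.093) = 0.09761 h⁻¹.
Set 27.44·exp(−k·t) = 17 → t = ln(27.44/17)/k = 17660 s = 4.904 h.
Distance = v·t = 1.1·17660 = 19420 m = 19.42 km.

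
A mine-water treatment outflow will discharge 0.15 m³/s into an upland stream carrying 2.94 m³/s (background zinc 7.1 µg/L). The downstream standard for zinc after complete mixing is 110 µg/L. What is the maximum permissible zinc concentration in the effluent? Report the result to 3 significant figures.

2130 µg/L

At the limit, (Qr·Cr + Qe·Cₑ)/(Qr + Qe) = 110:
Cₑ = (3.090·110 − 2.940·7.100) / 0.1500 = 2127 µg/L.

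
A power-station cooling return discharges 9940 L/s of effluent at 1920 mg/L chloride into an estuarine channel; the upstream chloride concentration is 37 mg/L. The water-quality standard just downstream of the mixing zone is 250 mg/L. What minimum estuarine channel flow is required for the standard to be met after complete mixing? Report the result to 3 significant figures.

77900 L/s

Set C_mix = 250: (Q·37.00 + 9940·1920) / (Q + 9940) = 250
→ Q = 9940·(1920 − 250)/(250 − 37.00) = 77930 L/s.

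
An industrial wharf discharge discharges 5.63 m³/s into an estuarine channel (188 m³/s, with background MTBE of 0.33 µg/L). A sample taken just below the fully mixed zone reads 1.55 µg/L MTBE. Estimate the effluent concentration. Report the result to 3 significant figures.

42.3 µg/L

Mass balance: 188.0·0.3300 + 5.630·Cₑ = 193.6·1.550
→ Cₑ = (193.6·1.550 − 188.0·0.3300) / 5.630 = 42.29 µg/L.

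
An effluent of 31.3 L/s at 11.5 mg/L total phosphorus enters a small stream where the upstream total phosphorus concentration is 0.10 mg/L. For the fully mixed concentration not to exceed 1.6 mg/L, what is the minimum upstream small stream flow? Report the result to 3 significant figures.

Set C_mix = 1.6: (Q·0.1000 + 31.30·11.50) / (Q + 31.30) = 1.6
→ Q = 31.30·(11.50 − 1.6)/(1.6 − 0.1000) = 206.6 L/s.

207 L/s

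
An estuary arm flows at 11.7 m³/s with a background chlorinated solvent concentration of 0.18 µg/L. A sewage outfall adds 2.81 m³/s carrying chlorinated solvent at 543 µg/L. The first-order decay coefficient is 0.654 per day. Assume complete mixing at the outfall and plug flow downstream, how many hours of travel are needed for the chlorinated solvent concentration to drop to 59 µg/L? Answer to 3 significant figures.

21.3 h

Conservation of mass: C = (11.70·0.1800 + 2.810·543.0) / 14.51 = 1528/14.51 = 105.3 µg/L.
105.3·exp(−k·t) = 59 → t = ln(105.3/59)/k = 76530 s = 21.26 h.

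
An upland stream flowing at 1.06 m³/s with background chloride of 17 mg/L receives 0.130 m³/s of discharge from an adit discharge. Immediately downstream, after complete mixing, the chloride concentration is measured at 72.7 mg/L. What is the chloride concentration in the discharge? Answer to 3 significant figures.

527 mg/L

Mass balance: 1.060·17.00 + 0.1300·Cₑ = 1.190·72.70
→ Cₑ = (1.190·72.70 − 1.060·17.00) / 0.1300 = 526.9 mg/L.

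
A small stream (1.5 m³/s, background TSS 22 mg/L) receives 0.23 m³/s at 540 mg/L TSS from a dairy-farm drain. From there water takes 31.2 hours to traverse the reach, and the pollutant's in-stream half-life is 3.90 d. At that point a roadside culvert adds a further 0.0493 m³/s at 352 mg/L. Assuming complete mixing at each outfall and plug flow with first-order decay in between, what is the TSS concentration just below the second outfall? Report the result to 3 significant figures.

79.9 mg/L

Flow-weighted average: C = (1.500·22.00 + 0.2300·540.0) / 1.730 = 157.2/1.730 = 90.87 mg/L; combined flow 1.730 m³/s.
Half-life 3.90 d → k = ln 2 / 3.90 = 0.1777 d⁻¹.
After decay, C = 90.87 × e^(−kt) = 90.87 × 0.7937 = 72.12 mg/L.
At the second outfall, C = (1.730·72.12 + 0.04930·352.0) / (1.730 + 0.04930) = 79.88 mg/L.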